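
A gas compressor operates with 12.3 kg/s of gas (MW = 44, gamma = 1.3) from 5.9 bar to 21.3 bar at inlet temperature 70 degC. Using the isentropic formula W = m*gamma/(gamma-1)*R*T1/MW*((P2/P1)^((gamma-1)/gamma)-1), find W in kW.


Isentropic work: W = m*(gamma/(gamma-1))*(R*T1/MW)*((P2/P1)^((gamma-1)/gamma) - 1)
T1 = 70 + 273.15 = 343.15 K
Pressure ratio = 21.3 / 5.9 = 3.61017
Exponent = (1.3 - 1)/1.3 = 0.230769
(P2/P1)^exp - 1 = 3.61017^0.230769 - 1 = 0.344807
W = 12.3 * 1.3 / 0.3 * 8.314 * 343.15 / 44 * 0.344807 = 1192

1192 kW


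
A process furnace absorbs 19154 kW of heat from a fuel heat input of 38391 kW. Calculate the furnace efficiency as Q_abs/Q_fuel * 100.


Furnace efficiency = Q_absorbed / Q_fuel * 100
= 19154 / 38391 * 100 = 49.89

49.89 %


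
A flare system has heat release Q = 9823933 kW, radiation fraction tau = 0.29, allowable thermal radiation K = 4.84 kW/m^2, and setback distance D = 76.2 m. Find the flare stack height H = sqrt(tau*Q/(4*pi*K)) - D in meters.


tau*Q/(4*pi*K) = 0.29 * 9823933 / (4 * pi * 4.84) = 46841.2
sqrt(46841.2) = 216.428
H = 216.428 - 76.2 = 140.2

140.2 m


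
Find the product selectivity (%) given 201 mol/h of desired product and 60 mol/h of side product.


Selectivity = desired / (desired + undesired) * 100
Total products = 201 + 60 = 261 mol/h
S = 201 / 261 * 100
= 0.7701 * 100
= 77.01 %

77.01 %


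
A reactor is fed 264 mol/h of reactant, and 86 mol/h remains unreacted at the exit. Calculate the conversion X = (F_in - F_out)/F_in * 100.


X = (F_in - F_out) / F_in * 100
Moles reacted = 264 - 86 = 178
X = 178 / 264 * 100
= 0.6742 * 100
= 67.42 %

67.42 %


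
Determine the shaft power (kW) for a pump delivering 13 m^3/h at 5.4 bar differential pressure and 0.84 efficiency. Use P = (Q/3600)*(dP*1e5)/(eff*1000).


Q = 13 / 3600 = 0.00361111 m^3/s
P = 0.00361111 * (5.4 * 1e5) / 0.84 / 1000 = 2.321

2.321 kW


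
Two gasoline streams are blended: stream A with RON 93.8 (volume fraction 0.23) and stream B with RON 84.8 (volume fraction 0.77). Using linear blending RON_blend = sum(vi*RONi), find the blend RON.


Linear blending: RON_blend = sum(vi * RONi)
Contribution 1: 0.23 * 93.8 = 21.574
Contribution 2: 0.77 * 84.8 = 65.296
RON_blend = 21.574 + 65.296 = 86.87

86.87


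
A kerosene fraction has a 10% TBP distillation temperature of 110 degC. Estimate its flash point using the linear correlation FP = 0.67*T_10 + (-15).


FP = 0.67 * 110 + (-15) = 58.7

58.7 degC


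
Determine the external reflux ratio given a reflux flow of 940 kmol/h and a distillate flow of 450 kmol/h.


Reflux ratio definition: R = L / D (liquid returned / distillate withdrawn)
L = 940 kmol/h, D = 450 kmol/h
R = 940 / 450 = 2.089

2.089


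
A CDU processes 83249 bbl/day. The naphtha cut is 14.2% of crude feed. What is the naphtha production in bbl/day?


Crude throughput = 83249 bbl/day
Fraction yield = 14.2%
yield = throughput * fraction / 100
yield = 83249 * 14.2 / 100 = 11821.358

11821.358 bbl/day


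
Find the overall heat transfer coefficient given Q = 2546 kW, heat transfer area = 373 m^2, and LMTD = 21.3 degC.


From Q = U*A*LMTD, U = Q / (A * LMTD)
U = 2546 / (373 * 21.3) = 2546 / 7944.9 = 0.3205

0.3205 kW/(m^2*K)


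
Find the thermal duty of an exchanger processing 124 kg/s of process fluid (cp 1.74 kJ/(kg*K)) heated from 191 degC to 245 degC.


Q = m_dot * cp * delta_T
delta_T = 245 - 191 = 54 K
Q = 124 * 1.74 * 54
= 215.76 * 54
= 11651.04 kW

11651.04 kW


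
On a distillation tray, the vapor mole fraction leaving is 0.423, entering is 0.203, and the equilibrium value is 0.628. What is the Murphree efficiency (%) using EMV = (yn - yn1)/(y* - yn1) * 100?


Murphree vapor efficiency: EMV = (y_n - y_(n-1)) / (y*_n - y_(n-1)) * 100
EMV = (0.423 - 0.203) / (0.628 - 0.203) * 100 = 0.22 / 0.425 * 100 = 51.76

51.76 %


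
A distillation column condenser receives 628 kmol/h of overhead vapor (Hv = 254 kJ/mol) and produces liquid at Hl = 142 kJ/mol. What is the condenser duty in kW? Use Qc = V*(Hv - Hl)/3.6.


Qc = 628 * (254 - 142) / 3.6 = 628 * 112 / 3.6 = 19540

19540 kW


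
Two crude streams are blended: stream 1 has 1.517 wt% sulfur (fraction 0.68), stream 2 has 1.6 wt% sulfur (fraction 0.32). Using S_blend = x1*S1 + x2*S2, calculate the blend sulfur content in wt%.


Linear sulfur blending: S_blend = x1*S1 + x2*S2
Contribution 1: 0.68 * 1.517 = 1.03156 wt%
Contribution 2: 0.32 * 1.6 = 0.512 wt%
S_blend = 1.03156 + 0.512 = 1.54356

1.54356 wt%


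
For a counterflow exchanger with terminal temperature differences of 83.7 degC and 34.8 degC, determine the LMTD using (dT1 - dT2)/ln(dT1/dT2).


LMTD = (dT1 - dT2) / ln(dT1/dT2)
= (83.7 - 34.8) / ln(83.7 / 34.8) = 48.9 / 0.877622 = 55.72

55.72 degC


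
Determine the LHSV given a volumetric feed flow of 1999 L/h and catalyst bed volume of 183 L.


LHSV = volumetric feed rate / catalyst volume
= 1999 L/h / 183 L
= 10.92 h^-1

10.92 h^-1


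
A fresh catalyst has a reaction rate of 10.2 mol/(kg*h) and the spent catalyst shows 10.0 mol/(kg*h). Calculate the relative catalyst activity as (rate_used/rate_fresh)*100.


Activity (%) = (rate_used / rate_fresh) * 100
rate_used = 10.0, rate_fresh = 10.2
= (10.0 / 10.2) * 100
= 0.9804 * 100 = 98.04

98.04 %


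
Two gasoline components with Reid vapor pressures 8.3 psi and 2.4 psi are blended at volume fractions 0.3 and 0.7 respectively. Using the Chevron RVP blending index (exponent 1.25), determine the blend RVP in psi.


Chevron index: RVP_blend = (sum xi*RVPi^1.25)^(1/1.25)
RVP^1.25 terms: 0.3 * 8.3^1.25 + 0.7 * 2.4^1.25 = 6.31742
RVP_blend = 6.31742^(1/1.25) = 4.370

4.370 psi


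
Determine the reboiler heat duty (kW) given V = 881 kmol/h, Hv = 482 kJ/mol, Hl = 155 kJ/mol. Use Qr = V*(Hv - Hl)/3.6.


Qr = 881 * (482 - 155) / 3.6 = 881 * 327 / 3.6 = 80020

80020 kW


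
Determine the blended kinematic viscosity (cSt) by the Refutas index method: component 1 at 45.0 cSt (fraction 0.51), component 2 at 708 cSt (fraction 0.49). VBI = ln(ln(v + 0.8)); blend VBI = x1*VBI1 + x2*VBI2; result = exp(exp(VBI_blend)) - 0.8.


Refutas method: VBN_i = 14.534*ln(ln(visc_i + 0.8)) + 10.975, blended linearly by mass fraction; since VBN is linear in VBI_i = ln(ln(visc_i + 0.8)) and the fractions sum to 1, blend VBI directly: visc = exp(exp(VBI_blend)) - 0.8
VBI_1 = ln(ln(45.0 + 0.8)) = 1.34137
VBI_2 = ln(ln(708 + 0.8)) = 1.88154
VBI_blend = 0.51 * 1.34137 + 0.49 * 1.88154 = 1.60605
visc_blend = exp(exp(1.60605)) - 0.8 = 145.1

145.1 cSt


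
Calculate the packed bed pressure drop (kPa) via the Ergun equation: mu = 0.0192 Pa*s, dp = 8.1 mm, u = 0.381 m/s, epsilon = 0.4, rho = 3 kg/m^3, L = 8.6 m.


dp = 8.1 mm = 0.0081 m
Viscous term = 150*0.0192*0.381*(1-0.4)^2 / (0.0081^2*0.4^3) = 94074.1
Inertial term = 1.75*3*0.381^2*(1-0.4) / (0.0081*0.4^3) = 882.055
dP/L = 94074.1 + 882.055 = 94956.2 Pa/m
dP = 94956.2 * 8.6 / 1000 = 816.6 kPa

816.6 kPa


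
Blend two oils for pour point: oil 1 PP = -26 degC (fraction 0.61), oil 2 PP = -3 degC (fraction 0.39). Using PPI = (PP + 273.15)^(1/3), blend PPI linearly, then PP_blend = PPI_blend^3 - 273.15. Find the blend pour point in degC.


PPI_1 = (-26 + 273.15)^(1/3) = 6.275575
PPI_2 = (-3 + 273.15)^(1/3) = 6.464501
PPI_blend = 0.61 * 6.275575 + 0.39 * 6.464501 = 6.349256
PP_blend = 6.349256^3 - 273.15 = 255.9579 - 273.15 = -17.19

-17.19 degC


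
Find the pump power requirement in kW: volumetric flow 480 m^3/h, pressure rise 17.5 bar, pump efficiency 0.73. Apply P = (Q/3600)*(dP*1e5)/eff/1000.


Q = 480 / 3600 = 0.133333 m^3/s
P = 0.133333 * (17.5 * 1e5) / 0.73 / 1000 = 319.6

319.6 kW


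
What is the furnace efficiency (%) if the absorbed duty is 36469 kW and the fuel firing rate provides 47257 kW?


Furnace efficiency = Q_absorbed / Q_fuel * 100
= 36469 / 47257 * 100 = 77.17

77.17 %


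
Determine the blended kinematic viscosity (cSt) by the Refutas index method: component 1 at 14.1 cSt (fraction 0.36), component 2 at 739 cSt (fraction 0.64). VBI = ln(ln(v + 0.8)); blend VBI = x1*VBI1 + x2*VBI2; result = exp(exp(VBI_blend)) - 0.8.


Refutas method: VBN_i = 14.534*ln(ln(visc_i + 0.8)) + 10.975, blended linearly by mass fraction; since VBN is linear in VBI_i = ln(ln(visc_i + 0.8)) and the fractions sum to 1, blend VBI directly: visc = exp(exp(VBI_blend)) - 0.8
VBI_1 = ln(ln(14.1 + 0.8)) = 0.993756
VBI_2 = ln(ln(739 + 0.8)) = 1.88804
VBI_blend = 0.36 * 0.993756 + 0.64 * 1.88804 = 1.5661
visc_blend = exp(exp(1.5661)) - 0.8 = 119.3

119.3 cSt


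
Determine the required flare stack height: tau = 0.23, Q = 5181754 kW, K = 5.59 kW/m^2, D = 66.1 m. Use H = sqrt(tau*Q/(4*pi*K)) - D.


tau*Q/(4*pi*K) = 0.23 * 5181754 / (4 * pi * 5.59) = 16966.1
sqrt(16966.1) = 130.254
H = 130.254 - 66.1 = 64.15

64.15 m


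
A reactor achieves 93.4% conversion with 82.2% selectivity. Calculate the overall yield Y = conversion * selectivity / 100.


Overall yield = conversion (%) * selectivity (%) / 100
Conversion = 93.4%, Selectivity = 82.2%
Y = 93.4 * 82.2 / 100
= 76.7748 %

76.7748 %


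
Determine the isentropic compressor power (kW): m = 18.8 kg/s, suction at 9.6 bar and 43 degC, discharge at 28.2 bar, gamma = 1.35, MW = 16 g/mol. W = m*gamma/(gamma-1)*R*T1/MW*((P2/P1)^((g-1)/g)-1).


Isentropic work: W = m*(gamma/(gamma-1))*(R*T1/MW)*((P2/P1)^((gamma-1)/gamma) - 1)
T1 = 43 + 273.15 = 316.15 K
Pressure ratio = 28.2 / 9.6 = 2.9375
Exponent = (1.35 - 1)/1.35 = 0.259259
(P2/P1)^exp - 1 = 2.9375^0.259259 - 1 = 0.322292
W = 18.8 * 1.35 / 0.35 * 8.314 * 316.15 / 16 * 0.322292 = 3839

3839 kW


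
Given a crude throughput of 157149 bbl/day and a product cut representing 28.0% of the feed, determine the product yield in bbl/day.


Crude throughput = 157149 bbl/day
Fraction yield = 28.0%
yield = throughput * fraction / 100
yield = 157149 * 28.0 / 100 = 44001.72

44001.72 bbl/day


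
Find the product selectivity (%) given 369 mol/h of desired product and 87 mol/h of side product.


Selectivity = desired / (desired + undesired) * 100
Total products = 369 + 87 = 456 mol/h
S = 369 / 456 * 100
= 0.8092 * 100
= 80.92 %

80.92 %


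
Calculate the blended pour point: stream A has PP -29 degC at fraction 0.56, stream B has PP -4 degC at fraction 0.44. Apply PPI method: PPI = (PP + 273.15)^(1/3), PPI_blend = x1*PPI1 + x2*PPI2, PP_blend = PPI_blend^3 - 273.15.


PPI_1 = (-29 + 273.15)^(1/3) = 6.25008
PPI_2 = (-4 + 273.15)^(1/3) = 6.456514
PPI_blend = 0.56 * 6.25008 + 0.44 * 6.456514 = 6.340911
PP_blend = 6.340911^3 - 273.15 = 254.95 - 273.15 = -18.2

-18.2 degC


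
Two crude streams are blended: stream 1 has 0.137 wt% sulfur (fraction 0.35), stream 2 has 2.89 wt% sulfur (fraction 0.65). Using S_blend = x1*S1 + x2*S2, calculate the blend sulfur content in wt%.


Linear sulfur blending: S_blend = x1*S1 + x2*S2
Contribution 1: 0.35 * 0.137 = 0.04795 wt%
Contribution 2: 0.65 * 2.89 = 1.8785 wt%
S_blend = 0.04795 + 1.8785 = 1.92645

1.92645 wt%


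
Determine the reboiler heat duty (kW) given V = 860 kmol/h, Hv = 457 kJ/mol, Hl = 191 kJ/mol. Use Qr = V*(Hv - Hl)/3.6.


Qr = 860 * (457 - 191) / 3.6 = 860 * 266 / 3.6 = 63540

63540 kW


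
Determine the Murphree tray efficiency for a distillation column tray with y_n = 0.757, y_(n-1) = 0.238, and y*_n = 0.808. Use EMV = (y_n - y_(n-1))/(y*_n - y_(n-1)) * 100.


Murphree vapor efficiency: EMV = (y_n - y_(n-1)) / (y*_n - y_(n-1)) * 100
EMV = (0.757 - 0.238) / (0.808 - 0.238) * 100 = 0.519 / 0.57 * 100 = 91.05

91.05 %


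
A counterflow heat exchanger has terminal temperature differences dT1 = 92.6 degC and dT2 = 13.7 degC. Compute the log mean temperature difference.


LMTD = (dT1 - dT2) / ln(dT1/dT2)
= (92.6 - 13.7) / ln(92.6 / 13.7) = 78.9 / 1.91089 = 41.29

41.29 degC


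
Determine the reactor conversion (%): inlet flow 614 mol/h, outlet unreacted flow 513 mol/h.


X = (F_in - F_out) / F_in * 100
Moles reacted = 614 - 513 = 101
X = 101 / 614 * 100
= 0.1645 * 100
= 16.45 %

16.45 %


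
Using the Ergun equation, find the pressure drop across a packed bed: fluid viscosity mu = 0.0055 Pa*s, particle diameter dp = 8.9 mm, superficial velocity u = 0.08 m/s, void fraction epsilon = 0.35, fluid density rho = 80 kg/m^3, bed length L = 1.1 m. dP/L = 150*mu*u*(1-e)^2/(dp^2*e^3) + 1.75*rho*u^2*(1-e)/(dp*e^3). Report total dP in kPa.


dp = 8.9 mm = 0.0089 m
Viscous term = 150*0.0055*0.08*(1-0.35)^2 / (0.0089^2*0.35^3) = 8210.82
Inertial term = 1.75*80*0.08^2*(1-0.35) / (0.0089*0.35^3) = 1526.26
dP/L = 8210.82 + 1526.26 = 9737.08 Pa/m
dP = 9737.08 * 1.1 / 1000 = 10.71 kPa

10.71 kPa


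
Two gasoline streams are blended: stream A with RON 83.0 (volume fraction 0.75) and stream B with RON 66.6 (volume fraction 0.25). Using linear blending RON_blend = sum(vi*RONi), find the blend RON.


Linear blending: RON_blend = sum(vi * RONi)
Contribution 1: 0.75 * 83.0 = 62.25
Contribution 2: 0.25 * 66.6 = 16.65
RON_blend = 62.25 + 16.65 = 78.9

78.9


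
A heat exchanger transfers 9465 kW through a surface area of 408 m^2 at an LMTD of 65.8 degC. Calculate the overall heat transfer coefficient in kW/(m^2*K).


From Q = U*A*LMTD, U = Q / (A * LMTD)
U = 9465 / (408 * 65.8) = 9465 / 26846.4 = 0.3526

0.3526 kW/(m^2*K)


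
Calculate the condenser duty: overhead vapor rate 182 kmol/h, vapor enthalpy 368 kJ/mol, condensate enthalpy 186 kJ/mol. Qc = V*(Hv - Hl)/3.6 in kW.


Qc = 182 * (368 - 186) / 3.6 = 182 * 182 / 3.6 = 9201

9201 kW


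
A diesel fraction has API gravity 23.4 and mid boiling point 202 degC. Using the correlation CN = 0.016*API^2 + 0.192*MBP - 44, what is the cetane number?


CN = 0.016 * 23.4^2 + 0.192 * 202 - 44
CN = 8.76096 + 38.784 - 44 = 3.54496

3.54496


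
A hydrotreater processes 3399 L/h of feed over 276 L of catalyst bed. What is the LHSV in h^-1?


LHSV = volumetric feed rate / catalyst volume
= 3399 L/h / 276 L
= 12.32 h^-1

12.32 h^-1


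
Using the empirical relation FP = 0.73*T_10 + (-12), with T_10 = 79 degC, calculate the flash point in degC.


FP = 0.73 * 79 + (-12) = 45.67

45.67 degC


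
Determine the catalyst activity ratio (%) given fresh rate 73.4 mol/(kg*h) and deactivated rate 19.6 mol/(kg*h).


Activity (%) = (rate_used / rate_fresh) * 100
rate_used = 19.6, rate_fresh = 73.4
= (19.6 / 73.4) * 100
= 0.2670 * 100 = 26.70

26.70 %


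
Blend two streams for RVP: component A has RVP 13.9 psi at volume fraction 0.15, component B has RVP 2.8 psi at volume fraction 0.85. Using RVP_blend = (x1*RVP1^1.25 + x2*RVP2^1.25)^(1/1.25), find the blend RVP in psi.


Chevron index: RVP_blend = (sum xi*RVPi^1.25)^(1/1.25)
RVP^1.25 terms: 0.15 * 13.9^1.25 + 0.85 * 2.8^1.25 = 7.10456
RVP_blend = 7.10456^(1/1.25) = 4.800

4.800 psi


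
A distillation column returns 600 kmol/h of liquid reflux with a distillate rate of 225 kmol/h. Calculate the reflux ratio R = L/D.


Reflux ratio definition: R = L / D (liquid returned / distillate withdrawn)
L = 600 kmol/h, D = 225 kmol/h
R = 600 / 225 = 2.667

2.667


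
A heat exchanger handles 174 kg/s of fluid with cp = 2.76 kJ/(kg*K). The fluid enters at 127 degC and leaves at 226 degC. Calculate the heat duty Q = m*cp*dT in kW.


Q = m_dot * cp * delta_T
delta_T = 226 - 127 = 99 K
Q = 174 * 2.76 * 99
= 480.24 * 99
= 47543.76 kW

47543.76 kW


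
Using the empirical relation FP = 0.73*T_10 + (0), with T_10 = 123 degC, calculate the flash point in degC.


FP = 0.73 * 123 + (0) = 89.79

89.79 degC


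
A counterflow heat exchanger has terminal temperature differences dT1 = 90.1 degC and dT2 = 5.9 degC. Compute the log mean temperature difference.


LMTD = (dT1 - dT2) / ln(dT1/dT2)
= (90.1 - 5.9) / ln(90.1 / 5.9) = 84.2 / 2.72597 = 30.89

30.89 degC


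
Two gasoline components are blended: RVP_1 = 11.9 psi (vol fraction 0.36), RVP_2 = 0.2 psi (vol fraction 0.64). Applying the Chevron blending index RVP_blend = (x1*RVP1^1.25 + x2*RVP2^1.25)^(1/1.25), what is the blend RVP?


Chevron index: RVP_blend = (sum xi*RVPi^1.25)^(1/1.25)
RVP^1.25 terms: 0.36 * 11.9^1.25 + 0.64 * 0.2^1.25 = 8.04236
RVP_blend = 8.04236^(1/1.25) = 5.300

5.300 psi


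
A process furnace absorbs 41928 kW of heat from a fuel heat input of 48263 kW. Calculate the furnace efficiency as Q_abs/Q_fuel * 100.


Furnace efficiency = Q_absorbed / Q_fuel * 100
= 41928 / 48263 * 100 = 86.87

86.87 %


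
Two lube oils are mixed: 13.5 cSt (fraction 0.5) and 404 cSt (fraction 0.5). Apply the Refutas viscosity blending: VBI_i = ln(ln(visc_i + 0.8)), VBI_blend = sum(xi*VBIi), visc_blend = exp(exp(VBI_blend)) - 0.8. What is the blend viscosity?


Refutas method: VBN_i = 14.534*ln(ln(visc_i + 0.8)) + 10.975, blended linearly by mass fraction; since VBN is linear in VBI_i = ln(ln(visc_i + 0.8)) and the fractions sum to 1, blend VBI directly: visc = exp(exp(VBI_blend)) - 0.8
VBI_1 = ln(ln(13.5 + 0.8)) = 0.978424
VBI_2 = ln(ln(404 + 0.8)) = 1.79232
VBI_blend = 0.5 * 0.978424 + 0.5 * 1.79232 = 1.38537
visc_blend = exp(exp(1.38537)) - 0.8 = 53.60

53.60 cSt


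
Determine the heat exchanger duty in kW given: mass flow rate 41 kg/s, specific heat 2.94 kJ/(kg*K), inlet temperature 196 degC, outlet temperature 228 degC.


Q = m_dot * cp * delta_T
delta_T = 228 - 196 = 32 K
Q = 41 * 2.94 * 32
= 120.54 * 32
= 3857.28 kW

3857.28 kW


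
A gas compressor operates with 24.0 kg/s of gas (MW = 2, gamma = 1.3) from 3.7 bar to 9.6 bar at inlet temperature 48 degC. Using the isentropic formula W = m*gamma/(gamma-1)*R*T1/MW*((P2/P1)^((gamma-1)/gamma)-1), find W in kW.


Isentropic work: W = m*(gamma/(gamma-1))*(R*T1/MW)*((P2/P1)^((gamma-1)/gamma) - 1)
T1 = 48 + 273.15 = 321.15 K
Pressure ratio = 9.6 / 3.7 = 2.59459
Exponent = (1.3 - 1)/1.3 = 0.230769
(P2/P1)^exp - 1 = 2.59459^0.230769 - 1 = 0.246104
W = 24.0 * 1.3 / 0.3 * 8.314 * 321.15 / 2 * 0.246104 = 34170

34170 kW


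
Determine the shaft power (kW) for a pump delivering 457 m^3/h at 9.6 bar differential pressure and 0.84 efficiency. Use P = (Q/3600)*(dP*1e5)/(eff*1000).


Q = 457 / 3600 = 0.126944 m^3/s
P = 0.126944 * (9.6 * 1e5) / 0.84 / 1000 = 145.1

145.1 kW


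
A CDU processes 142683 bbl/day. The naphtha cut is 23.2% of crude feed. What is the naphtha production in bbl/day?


Crude throughput = 142683 bbl/day
Fraction yield = 23.2%
yield = throughput * fraction / 100
yield = 142683 * 23.2 / 100 = 33102.456

33102.456 bbl/day


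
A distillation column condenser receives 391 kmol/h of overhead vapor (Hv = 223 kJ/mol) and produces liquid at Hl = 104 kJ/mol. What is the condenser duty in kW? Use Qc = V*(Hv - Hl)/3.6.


Qc = 391 * (223 - 104) / 3.6 = 391 * 119 / 3.6 = 12920

12920 kW


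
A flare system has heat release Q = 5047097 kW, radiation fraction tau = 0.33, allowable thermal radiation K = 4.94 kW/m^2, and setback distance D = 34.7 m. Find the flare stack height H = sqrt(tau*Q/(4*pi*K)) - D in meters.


tau*Q/(4*pi*K) = 0.33 * 5047097 / (4 * pi * 4.94) = 26829.9
sqrt(26829.9) = 163.798
H = 163.798 - 34.7 = 129.1

129.1 m


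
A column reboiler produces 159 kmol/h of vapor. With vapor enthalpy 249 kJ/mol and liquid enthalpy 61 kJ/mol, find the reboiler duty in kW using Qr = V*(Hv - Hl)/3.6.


Qr = 159 * (249 - 61) / 3.6 = 159 * 188 / 3.6 = 8303

8303 kW


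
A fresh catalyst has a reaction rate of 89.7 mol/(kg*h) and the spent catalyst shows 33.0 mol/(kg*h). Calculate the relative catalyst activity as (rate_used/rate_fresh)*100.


Activity (%) = (rate_used / rate_fresh) * 100
rate_used = 33.0, rate_fresh = 89.7
= (33.0 / 89.7) * 100
= 0.3679 * 100 = 36.79

36.79 %


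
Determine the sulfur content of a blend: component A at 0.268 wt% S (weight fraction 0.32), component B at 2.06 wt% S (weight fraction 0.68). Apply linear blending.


Linear sulfur blending: S_blend = x1*S1 + x2*S2
Contribution 1: 0.32 * 0.268 = 0.08576 wt%
Contribution 2: 0.68 * 2.06 = 1.4008 wt%
S_blend = 0.08576 + 1.4008 = 1.48656

1.48656 wt%


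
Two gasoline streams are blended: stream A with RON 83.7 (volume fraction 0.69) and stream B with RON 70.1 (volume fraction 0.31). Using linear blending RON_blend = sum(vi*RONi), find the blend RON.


Linear blending: RON_blend = sum(vi * RONi)
Contribution 1: 0.69 * 83.7 = 57.753
Contribution 2: 0.31 * 70.1 = 21.731
RON_blend = 57.753 + 21.731 = 79.484

79.484


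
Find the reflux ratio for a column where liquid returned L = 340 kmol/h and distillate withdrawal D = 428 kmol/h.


Reflux ratio definition: R = L / D (liquid returned / distillate withdrawn)
L = 340 kmol/h, D = 428 kmol/h
R = 340 / 428 = 0.7944

0.7944


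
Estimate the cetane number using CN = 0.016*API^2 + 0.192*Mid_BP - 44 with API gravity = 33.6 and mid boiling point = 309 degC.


CN = 0.016 * 33.6^2 + 0.192 * 309 - 44
CN = 18.06336 + 59.328 - 44 = 33.39136

33.39136


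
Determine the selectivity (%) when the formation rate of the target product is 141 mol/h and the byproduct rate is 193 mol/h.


Selectivity = desired / (desired + undesired) * 100
Total products = 141 + 193 = 334 mol/h
S = 141 / 334 * 100
= 0.4222 * 100
= 42.22 %

42.22 %


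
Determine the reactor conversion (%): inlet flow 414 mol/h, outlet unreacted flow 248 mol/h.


X = (F_in - F_out) / F_in * 100
Moles reacted = 414 - 248 = 166
X = 166 / 414 * 100
= 0.4010 * 100
= 40.10 %

40.10 %


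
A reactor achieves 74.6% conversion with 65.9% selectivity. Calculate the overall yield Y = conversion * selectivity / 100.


Overall yield = conversion (%) * selectivity (%) / 100
Conversion = 74.6%, Selectivity = 65.9%
Y = 74.6 * 65.9 / 100
= 49.1614 %

49.1614 %


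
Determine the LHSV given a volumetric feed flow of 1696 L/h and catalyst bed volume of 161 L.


LHSV = volumetric feed rate / catalyst volume
= 1696 L/h / 161 L
= 10.53 h^-1

10.53 h^-1


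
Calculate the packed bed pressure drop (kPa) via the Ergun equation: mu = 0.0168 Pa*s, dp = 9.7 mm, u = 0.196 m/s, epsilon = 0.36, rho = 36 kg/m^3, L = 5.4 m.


dp = 9.7 mm = 0.0097 m
Viscous term = 150*0.0168*0.196*(1-0.36)^2 / (0.0097^2*0.36^3) = 46085.6
Inertial term = 1.75*36*0.196^2*(1-0.36) / (0.0097*0.36^3) = 3422.58
dP/L = 46085.6 + 3422.58 = 49508.2 Pa/m
dP = 49508.2 * 5.4 / 1000 = 267.3 kPa

267.3 kPa


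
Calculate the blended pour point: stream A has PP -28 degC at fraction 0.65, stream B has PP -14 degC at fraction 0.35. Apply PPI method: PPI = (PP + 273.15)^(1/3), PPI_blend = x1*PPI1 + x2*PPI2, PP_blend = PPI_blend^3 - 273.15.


PPI_1 = (-28 + 273.15)^(1/3) = 6.258601
PPI_2 = (-14 + 273.15)^(1/3) = 6.375541
PPI_blend = 0.65 * 6.258601 + 0.35 * 6.375541 = 6.29953
PP_blend = 6.29953^3 - 273.15 = 249.991 - 273.15 = -23.16

-23.16 degC


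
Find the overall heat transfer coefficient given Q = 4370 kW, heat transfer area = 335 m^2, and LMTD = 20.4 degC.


From Q = U*A*LMTD, U = Q / (A * LMTD)
U = 4370 / (335 * 20.4) = 4370 / 6834 = 0.6394

0.6394 kW/(m^2*K)


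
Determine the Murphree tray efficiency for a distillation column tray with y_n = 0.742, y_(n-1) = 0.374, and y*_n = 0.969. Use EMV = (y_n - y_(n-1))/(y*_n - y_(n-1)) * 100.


Murphree vapor efficiency: EMV = (y_n - y_(n-1)) / (y*_n - y_(n-1)) * 100
EMV = (0.742 - 0.374) / (0.969 - 0.374) * 100 = 0.368 / 0.595 * 100 = 61.85

61.85 %


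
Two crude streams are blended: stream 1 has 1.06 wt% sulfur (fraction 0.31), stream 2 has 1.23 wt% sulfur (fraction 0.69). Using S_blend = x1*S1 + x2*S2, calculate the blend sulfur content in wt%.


Linear sulfur blending: S_blend = x1*S1 + x2*S2
Contribution 1: 0.31 * 1.06 = 0.3286 wt%
Contribution 2: 0.69 * 1.23 = 0.8487 wt%
S_blend = 0.3286 + 0.8487 = 1.1773

1.1773 wt%


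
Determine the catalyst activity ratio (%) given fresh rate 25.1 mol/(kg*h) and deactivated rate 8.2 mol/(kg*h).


Activity (%) = (rate_used / rate_fresh) * 100
rate_used = 8.2, rate_fresh = 25.1
= (8.2 / 25.1) * 100
= 0.3267 * 100 = 32.67

32.67 %


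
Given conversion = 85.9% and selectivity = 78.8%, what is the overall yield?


Overall yield = conversion (%) * selectivity (%) / 100
Conversion = 85.9%, Selectivity = 78.8%
Y = 85.9 * 78.8 / 100
= 67.6892 %

67.6892 %


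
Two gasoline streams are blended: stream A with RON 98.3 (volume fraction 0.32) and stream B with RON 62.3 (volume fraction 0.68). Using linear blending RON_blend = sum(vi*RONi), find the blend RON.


Linear blending: RON_blend = sum(vi * RONi)
Contribution 1: 0.32 * 98.3 = 31.456
Contribution 2: 0.68 * 62.3 = 42.364
RON_blend = 31.456 + 42.364 = 73.82

73.82


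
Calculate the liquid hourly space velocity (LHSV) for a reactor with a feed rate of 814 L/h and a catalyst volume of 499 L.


LHSV = volumetric feed rate / catalyst volume
= 814 L/h / 499 L
= 1.631 h^-1

1.631 h^-1


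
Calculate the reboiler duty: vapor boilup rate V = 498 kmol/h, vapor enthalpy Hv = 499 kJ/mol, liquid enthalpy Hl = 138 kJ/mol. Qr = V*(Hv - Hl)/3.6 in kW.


Qr = 498 * (499 - 138) / 3.6 = 498 * 361 / 3.6 = 49940

49940 kW


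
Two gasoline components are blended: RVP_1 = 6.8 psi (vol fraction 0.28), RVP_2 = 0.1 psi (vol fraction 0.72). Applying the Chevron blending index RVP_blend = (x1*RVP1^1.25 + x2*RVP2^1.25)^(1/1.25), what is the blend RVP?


Chevron index: RVP_blend = (sum xi*RVPi^1.25)^(1/1.25)
RVP^1.25 terms: 0.28 * 6.8^1.25 + 0.72 * 0.1^1.25 = 3.11513
RVP_blend = 3.11513^(1/1.25) = 2.482

2.482 psi


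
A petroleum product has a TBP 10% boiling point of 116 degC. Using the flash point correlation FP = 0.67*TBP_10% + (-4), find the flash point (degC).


FP = 0.67 * 116 + (-4) = 73.72

73.72 degC


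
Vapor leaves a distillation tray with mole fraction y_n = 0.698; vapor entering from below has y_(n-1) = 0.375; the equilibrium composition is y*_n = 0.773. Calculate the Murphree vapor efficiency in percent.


Murphree vapor efficiency: EMV = (y_n - y_(n-1)) / (y*_n - y_(n-1)) * 100
EMV = (0.698 - 0.375) / (0.773 - 0.375) * 100 = 0.323 / 0.398 * 100 = 81.16

81.16 %


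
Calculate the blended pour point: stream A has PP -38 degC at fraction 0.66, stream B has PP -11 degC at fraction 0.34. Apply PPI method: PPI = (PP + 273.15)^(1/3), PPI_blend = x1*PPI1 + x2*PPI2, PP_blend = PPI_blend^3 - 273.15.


PPI_1 = (-38 + 273.15)^(1/3) = 6.172318
PPI_2 = (-11 + 273.15)^(1/3) = 6.400049
PPI_blend = 0.66 * 6.172318 + 0.34 * 6.400049 = 6.249747
PP_blend = 6.249747^3 - 273.15 = 244.111 - 273.15 = -29.04

-29.04 degC


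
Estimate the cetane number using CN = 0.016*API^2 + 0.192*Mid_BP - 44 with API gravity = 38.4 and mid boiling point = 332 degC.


CN = 0.016 * 38.4^2 + 0.192 * 332 - 44
CN = 23.59296 + 63.744 - 44 = 43.33696

43.33696


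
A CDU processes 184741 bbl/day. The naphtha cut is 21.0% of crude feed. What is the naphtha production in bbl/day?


Crude throughput = 184741 bbl/day
Fraction yield = 21.0%
yield = throughput * fraction / 100
yield = 184741 * 21.0 / 100 = 38795.61

38795.61 bbl/day


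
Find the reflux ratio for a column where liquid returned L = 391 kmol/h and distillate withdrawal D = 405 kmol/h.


Reflux ratio definition: R = L / D (liquid returned / distillate withdrawn)
L = 391 kmol/h, D = 405 kmol/h
R = 391 / 405 = 0.9654

0.9654


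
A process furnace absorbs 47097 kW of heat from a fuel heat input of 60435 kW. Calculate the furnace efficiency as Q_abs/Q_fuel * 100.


Furnace efficiency = Q_absorbed / Q_fuel * 100
= 47097 / 60435 * 100 = 77.93

77.93 %


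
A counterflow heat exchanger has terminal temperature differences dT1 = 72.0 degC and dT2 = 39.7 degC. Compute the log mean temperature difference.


LMTD = (dT1 - dT2) / ln(dT1/dT2)
= (72.0 - 39.7) / ln(72.0 / 39.7) = 32.3 / 0.595315 = 54.26

54.26 degC


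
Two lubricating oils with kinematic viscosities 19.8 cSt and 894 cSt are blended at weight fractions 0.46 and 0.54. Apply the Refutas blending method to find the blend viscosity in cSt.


Refutas method: VBN_i = 14.534*ln(ln(visc_i + 0.8)) + 10.975, blended linearly by mass fraction; since VBN is linear in VBI_i = ln(ln(visc_i + 0.8)) and the fractions sum to 1, blend VBI directly: visc = exp(exp(VBI_blend)) - 0.8
VBI_1 = ln(ln(19.8 + 0.8)) = 1.10701
VBI_2 = ln(ln(894 + 0.8)) = 1.91642
VBI_blend = 0.46 * 1.10701 + 0.54 * 1.91642 = 1.54409
visc_blend = exp(exp(1.54409)) - 0.8 = 107.4

107.4 cSt


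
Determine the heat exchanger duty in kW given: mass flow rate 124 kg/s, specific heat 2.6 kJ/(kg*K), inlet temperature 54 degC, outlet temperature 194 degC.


Q = m_dot * cp * delta_T
delta_T = 194 - 54 = 140 K
Q = 124 * 2.6 * 140
= 322.4 * 140
= 45136 kW

45136 kW


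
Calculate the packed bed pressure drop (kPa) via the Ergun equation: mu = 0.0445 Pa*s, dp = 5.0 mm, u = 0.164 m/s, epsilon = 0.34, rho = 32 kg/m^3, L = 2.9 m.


dp = 5.0 mm = 0.005 m
Viscous term = 150*0.0445*0.164*(1-0.34)^2 / (0.005^2*0.34^3) = 485295
Inertial term = 1.75*32*0.164^2*(1-0.34) / (0.005*0.34^3) = 5058.4
dP/L = 485295 + 5058.4 = 490353 Pa/m
dP = 490353 * 2.9 / 1000 = 1422 kPa

1422 kPa


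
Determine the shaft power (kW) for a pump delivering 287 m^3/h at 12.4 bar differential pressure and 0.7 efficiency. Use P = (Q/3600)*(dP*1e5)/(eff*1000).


Q = 287 / 3600 = 0.0797222 m^3/s
P = 0.0797222 * (12.4 * 1e5) / 0.7 / 1000 = 141.2

141.2 kW


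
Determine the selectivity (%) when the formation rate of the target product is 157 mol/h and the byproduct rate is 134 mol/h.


Selectivity = desired / (desired + undesired) * 100
Total products = 157 + 134 = 291 mol/h
S = 157 / 291 * 100
= 0.5395 * 100
= 53.95 %

53.95 %


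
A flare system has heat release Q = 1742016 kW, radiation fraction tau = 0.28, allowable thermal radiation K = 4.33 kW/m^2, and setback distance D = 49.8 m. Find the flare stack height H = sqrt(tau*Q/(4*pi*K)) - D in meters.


tau*Q/(4*pi*K) = 0.28 * 1742016 / (4 * pi * 4.33) = 8964.22
sqrt(8964.22) = 94.6796
H = 94.6796 - 49.8 = 44.88

44.88 m


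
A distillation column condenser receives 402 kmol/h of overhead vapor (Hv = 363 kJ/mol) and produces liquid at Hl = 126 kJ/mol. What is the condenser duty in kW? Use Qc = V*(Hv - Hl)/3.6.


Qc = 402 * (363 - 126) / 3.6 = 402 * 237 / 3.6 = 26460

26460 kW


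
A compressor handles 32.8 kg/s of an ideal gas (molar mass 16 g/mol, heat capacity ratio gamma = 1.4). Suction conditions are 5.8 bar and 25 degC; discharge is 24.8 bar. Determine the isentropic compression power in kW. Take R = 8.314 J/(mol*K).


Isentropic work: W = m*(gamma/(gamma-1))*(R*T1/MW)*((P2/P1)^((gamma-1)/gamma) - 1)
T1 = 25 + 273.15 = 298.15 K
Pressure ratio = 24.8 / 5.8 = 4.27586
Exponent = (1.4 - 1)/1.4 = 0.285714
(P2/P1)^exp - 1 = 4.27586^0.285714 - 1 = 0.51458
W = 32.8 * 1.4 / 0.4 * 8.314 * 298.15 / 16 * 0.51458 = 9152

9152 kW


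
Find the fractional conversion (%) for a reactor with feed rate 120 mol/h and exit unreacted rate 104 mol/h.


X = (F_in - F_out) / F_in * 100
Moles reacted = 120 - 104 = 16
X = 16 / 120 * 100
= 0.1333 * 100
= 13.33 %

13.33 %


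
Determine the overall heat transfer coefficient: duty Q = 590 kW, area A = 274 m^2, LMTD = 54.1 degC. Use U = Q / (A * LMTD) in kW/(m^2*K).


From Q = U*A*LMTD, U = Q / (A * LMTD)
U = 590 / (274 * 54.1) = 590 / 14823.4 = 0.03980

0.03980 kW/(m^2*K)


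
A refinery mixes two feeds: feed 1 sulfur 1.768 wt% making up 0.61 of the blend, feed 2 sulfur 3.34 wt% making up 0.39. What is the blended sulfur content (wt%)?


Linear sulfur blending: S_blend = x1*S1 + x2*S2
Contribution 1: 0.61 * 1.768 = 1.07848 wt%
Contribution 2: 0.39 * 3.34 = 1.3026 wt%
S_blend = 1.07848 + 1.3026 = 2.38108

2.38108 wt%


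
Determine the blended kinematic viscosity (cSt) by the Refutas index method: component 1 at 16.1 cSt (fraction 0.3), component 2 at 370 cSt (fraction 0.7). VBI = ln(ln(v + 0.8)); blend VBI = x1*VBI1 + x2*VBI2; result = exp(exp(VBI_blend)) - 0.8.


Refutas method: VBN_i = 14.534*ln(ln(visc_i + 0.8)) + 10.975, blended linearly by mass fraction; since VBN is linear in VBI_i = ln(ln(visc_i + 0.8)) and the fractions sum to 1, blend VBI directly: visc = exp(exp(VBI_blend)) - 0.8
VBI_1 = ln(ln(16.1 + 0.8)) = 1.03933
VBI_2 = ln(ln(370 + 0.8)) = 1.7776
VBI_blend = 0.3 * 1.03933 + 0.7 * 1.7776 = 1.55612
visc_blend = exp(exp(1.55612)) - 0.8 = 113.7

113.7 cSt


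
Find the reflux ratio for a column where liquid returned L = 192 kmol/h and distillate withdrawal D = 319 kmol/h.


Reflux ratio definition: R = L / D (liquid returned / distillate withdrawn)
L = 192 kmol/h, D = 319 kmol/h
R = 192 / 319 = 0.6019

0.6019


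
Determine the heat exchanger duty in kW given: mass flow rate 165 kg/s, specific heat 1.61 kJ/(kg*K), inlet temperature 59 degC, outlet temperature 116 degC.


Q = m_dot * cp * delta_T
delta_T = 116 - 59 = 57 K
Q = 165 * 1.61 * 57
= 265.65 * 57
= 15142.05 kW

15142.05 kW


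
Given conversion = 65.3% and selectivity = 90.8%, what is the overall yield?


Overall yield = conversion (%) * selectivity (%) / 100
Conversion = 65.3%, Selectivity = 90.8%
Y = 65.3 * 90.8 / 100
= 59.2924 %

59.2924 %


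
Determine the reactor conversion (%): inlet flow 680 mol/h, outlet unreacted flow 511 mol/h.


X = (F_in - F_out) / F_in * 100
Moles reacted = 680 - 511 = 169
X = 169 / 680 * 100
= 0.2485 * 100
= 24.85 %

24.85 %


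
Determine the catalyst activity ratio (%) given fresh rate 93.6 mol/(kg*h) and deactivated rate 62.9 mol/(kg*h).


Activity (%) = (rate_used / rate_fresh) * 100
rate_used = 62.9, rate_fresh = 93.6
= (62.9 / 93.6) * 100
= 0.6720 * 100 = 67.20

67.20 %


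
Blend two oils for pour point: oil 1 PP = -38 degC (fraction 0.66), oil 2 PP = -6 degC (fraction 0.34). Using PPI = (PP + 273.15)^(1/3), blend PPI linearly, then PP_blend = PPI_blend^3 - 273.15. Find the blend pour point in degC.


PPI_1 = (-38 + 273.15)^(1/3) = 6.172318
PPI_2 = (-6 + 273.15)^(1/3) = 6.440482
PPI_blend = 0.66 * 6.172318 + 0.34 * 6.440482 = 6.263494
PP_blend = 6.263494^3 - 273.15 = 245.7254 - 273.15 = -27.42

-27.42 degC


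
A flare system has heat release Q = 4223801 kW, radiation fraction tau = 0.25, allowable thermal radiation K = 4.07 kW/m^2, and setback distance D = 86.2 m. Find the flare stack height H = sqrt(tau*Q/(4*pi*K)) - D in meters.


tau*Q/(4*pi*K) = 0.25 * 4223801 / (4 * pi * 4.07) = 20646.2
sqrt(20646.2) = 143.688
H = 143.688 - 86.2 = 57.49

57.49 m


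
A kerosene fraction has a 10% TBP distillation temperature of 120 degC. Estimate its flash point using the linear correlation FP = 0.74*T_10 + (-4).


FP = 0.74 * 120 + (-4) = 84.8

84.8 degC


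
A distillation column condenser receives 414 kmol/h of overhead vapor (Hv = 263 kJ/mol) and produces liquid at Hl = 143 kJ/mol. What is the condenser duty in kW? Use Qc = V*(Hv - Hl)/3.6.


Qc = 414 * (263 - 143) / 3.6 = 414 * 120 / 3.6 = 13800

13800 kW


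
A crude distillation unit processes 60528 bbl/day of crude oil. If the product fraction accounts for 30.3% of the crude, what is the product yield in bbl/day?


Crude throughput = 60528 bbl/day
Fraction yield = 30.3%
yield = throughput * fraction / 100
yield = 60528 * 30.3 / 100 = 18339.984

18339.984 bbl/day


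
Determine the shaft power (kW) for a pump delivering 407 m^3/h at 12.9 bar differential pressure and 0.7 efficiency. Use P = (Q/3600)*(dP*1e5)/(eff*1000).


Q = 407 / 3600 = 0.113056 m^3/s
P = 0.113056 * (12.9 * 1e5) / 0.7 / 1000 = 208.3

208.3 kW


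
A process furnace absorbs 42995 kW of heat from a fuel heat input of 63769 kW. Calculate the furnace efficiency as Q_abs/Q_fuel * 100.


Furnace efficiency = Q_absorbed / Q_fuel * 100
= 42995 / 63769 * 100 = 67.42

67.42 %


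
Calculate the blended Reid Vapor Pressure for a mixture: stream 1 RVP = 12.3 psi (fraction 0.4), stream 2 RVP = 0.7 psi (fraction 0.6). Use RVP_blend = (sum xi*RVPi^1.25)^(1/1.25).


Chevron index: RVP_blend = (sum xi*RVPi^1.25)^(1/1.25)
RVP^1.25 terms: 0.4 * 12.3^1.25 + 0.6 * 0.7^1.25 = 9.59803
RVP_blend = 9.59803^(1/1.25) = 6.106

6.106 psi


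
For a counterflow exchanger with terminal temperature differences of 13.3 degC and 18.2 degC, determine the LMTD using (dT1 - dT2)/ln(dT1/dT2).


LMTD = (dT1 - dT2) / ln(dT1/dT2)
= (13.3 - 18.2) / ln(13.3 / 18.2) = -4.9 / -0.313658 = 15.62

15.62 degC


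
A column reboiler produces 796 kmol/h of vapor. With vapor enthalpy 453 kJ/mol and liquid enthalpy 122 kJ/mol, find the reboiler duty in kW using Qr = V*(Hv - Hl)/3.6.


Qr = 796 * (453 - 122) / 3.6 = 796 * 331 / 3.6 = 73190

73190 kW


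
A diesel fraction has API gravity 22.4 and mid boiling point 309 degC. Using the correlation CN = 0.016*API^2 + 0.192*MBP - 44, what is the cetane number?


CN = 0.016 * 22.4^2 + 0.192 * 309 - 44
CN = 8.02816 + 59.328 - 44 = 23.35616

23.35616


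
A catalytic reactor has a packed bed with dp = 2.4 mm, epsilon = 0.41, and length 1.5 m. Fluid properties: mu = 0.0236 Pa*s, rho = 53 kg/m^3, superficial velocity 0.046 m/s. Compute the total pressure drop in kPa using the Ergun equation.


dp = 2.4 mm = 0.0024 m
Viscous term = 150*0.0236*0.046*(1-0.41)^2 / (0.0024^2*0.41^3) = 142788
Inertial term = 1.75*53*0.046^2*(1-0.41) / (0.0024*0.41^3) = 700.033
dP/L = 142788 + 700.033 = 143488 Pa/m
dP = 143488 * 1.5 / 1000 = 215.2 kPa

215.2 kPa


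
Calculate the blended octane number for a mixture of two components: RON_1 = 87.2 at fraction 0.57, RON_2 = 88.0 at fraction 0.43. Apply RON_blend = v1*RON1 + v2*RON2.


Linear blending: RON_blend = sum(vi * RONi)
Contribution 1: 0.57 * 87.2 = 49.704
Contribution 2: 0.43 * 88.0 = 37.84
RON_blend = 49.704 + 37.84 = 87.544

87.544


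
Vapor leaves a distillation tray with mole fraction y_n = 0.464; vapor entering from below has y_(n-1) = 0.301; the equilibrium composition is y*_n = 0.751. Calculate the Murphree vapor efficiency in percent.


Murphree vapor efficiency: EMV = (y_n - y_(n-1)) / (y*_n - y_(n-1)) * 100
EMV = (0.464 - 0.301) / (0.751 - 0.301) * 100 = 0.163 / 0.45 * 100 = 36.22

36.22 %


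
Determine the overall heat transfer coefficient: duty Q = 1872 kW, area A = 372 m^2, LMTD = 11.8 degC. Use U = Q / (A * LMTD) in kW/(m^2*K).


From Q = U*A*LMTD, U = Q / (A * LMTD)
U = 1872 / (372 * 11.8) = 1872 / 4389.6 = 0.4265

0.4265 kW/(m^2*K)


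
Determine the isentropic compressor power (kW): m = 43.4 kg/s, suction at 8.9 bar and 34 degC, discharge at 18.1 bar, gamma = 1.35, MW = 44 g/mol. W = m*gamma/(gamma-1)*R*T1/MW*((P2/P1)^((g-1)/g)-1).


Isentropic work: W = m*(gamma/(gamma-1))*(R*T1/MW)*((P2/P1)^((gamma-1)/gamma) - 1)
T1 = 34 + 273.15 = 307.15 K
Pressure ratio = 18.1 / 8.9 = 2.03371
Exponent = (1.35 - 1)/1.35 = 0.259259
(P2/P1)^exp - 1 = 2.03371^0.259259 - 1 = 0.202062
W = 43.4 * 1.35 / 0.35 * 8.314 * 307.15 / 44 * 0.202062 = 1963

1963 kW


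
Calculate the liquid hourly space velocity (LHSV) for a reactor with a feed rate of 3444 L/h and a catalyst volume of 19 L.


LHSV = volumetric feed rate / catalyst volume
= 3444 L/h / 19 L
= 181.3 h^-1

181.3 h^-1


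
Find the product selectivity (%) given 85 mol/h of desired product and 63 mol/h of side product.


Selectivity = desired / (desired + undesired) * 100
Total products = 85 + 63 = 148 mol/h
S = 85 / 148 * 100
= 0.5743 * 100
= 57.43 %

57.43 %


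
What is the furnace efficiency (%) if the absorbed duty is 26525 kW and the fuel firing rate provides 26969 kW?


Furnace efficiency = Q_absorbed / Q_fuel * 100
= 26525 / 26969 * 100 = 98.35

98.35 %


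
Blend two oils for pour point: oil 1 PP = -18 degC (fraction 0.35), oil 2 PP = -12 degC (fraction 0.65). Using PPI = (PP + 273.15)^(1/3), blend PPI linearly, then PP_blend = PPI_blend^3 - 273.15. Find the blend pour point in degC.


PPI_1 = (-18 + 273.15)^(1/3) = 6.342569
PPI_2 = (-12 + 273.15)^(1/3) = 6.391901
PPI_blend = 0.35 * 6.342569 + 0.65 * 6.391901 = 6.374635
PP_blend = 6.374635^3 - 273.15 = 259.0395 - 273.15 = -14.11

-14.11 degC


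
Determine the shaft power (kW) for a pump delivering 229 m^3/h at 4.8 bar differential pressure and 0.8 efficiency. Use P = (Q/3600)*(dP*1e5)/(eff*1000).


Q = 229 / 3600 = 0.0636111 m^3/s
P = 0.0636111 * (4.8 * 1e5) / 0.8 / 1000 = 38.17

38.17 kW
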